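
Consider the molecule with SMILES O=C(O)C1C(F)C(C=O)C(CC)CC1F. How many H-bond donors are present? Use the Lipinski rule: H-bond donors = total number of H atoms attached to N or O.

Donors: find every N or O and count the H atoms it carries.
  atom 1 (O): bond orders sum to 2 → 0 H
  atom 3 (O): bond orders sum to 1 → 1 H
  atom 9 (O): bond orders sum to 2 → 0 H
Lipinski HBD = 1.

1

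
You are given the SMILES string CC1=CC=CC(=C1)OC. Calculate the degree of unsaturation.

Molecular formula: C8H10O.
DoU = (2C + 2 + N − H − X) / 2, where X is the halogen count and O/S are ignored.
    = (2·8 + 2 + 0 − 10 − 0) / 2 = 8 / 2 = 4.

4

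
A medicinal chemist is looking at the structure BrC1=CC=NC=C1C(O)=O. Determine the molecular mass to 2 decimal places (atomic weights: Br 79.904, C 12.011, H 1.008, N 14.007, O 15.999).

202.01 g/mol

First, the molecular formula is C6H4BrNO2 (counting implicit H from valence).
  Br: 1 × 79.904 = 79.904
  C: 6 × 12.011 = 72.066
  H: 4 × 1.008 = 4.032
  N: 1 × 14.007 = 14.007
  O: 2 × 15.999 = 31.998
Sum: 1×79.904 + 6×12.011 + 4×1.008 + 1×14.007 + 2×15.999 = 202.007 → 202.01 g/mol.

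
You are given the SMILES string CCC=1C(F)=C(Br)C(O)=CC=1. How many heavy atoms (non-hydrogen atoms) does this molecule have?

11

Every atom symbol written in the SMILES (organic subset) is one heavy atom; implicit H are not written.
Heavy atoms by element → Br:1, C:8, F:1, O:1.
Total: 11.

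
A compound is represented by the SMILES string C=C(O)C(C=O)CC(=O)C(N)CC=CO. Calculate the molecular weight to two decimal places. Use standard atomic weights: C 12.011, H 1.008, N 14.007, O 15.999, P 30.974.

First, the molecular formula is C10H15NO4 (counting implicit H from valence).
  C: 10 × 12.011 = 120.110
  H: 15 × 1.008 = 15.120
  N: 1 × 14.007 = 14.007
  O: 4 × 15.999 = 63.996
Sum: 10×12.011 + 15×1.008 + 1×14.007 + 4×15.999 = 213.233 → 213.23 g/mol.

213.23 g/mol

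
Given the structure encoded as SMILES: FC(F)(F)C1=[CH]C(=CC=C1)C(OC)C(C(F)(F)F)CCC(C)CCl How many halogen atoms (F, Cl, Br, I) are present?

7

Halogen atoms appear at heavy-atom positions 1, 3, 4, 16, 17, 18, 24 (1×Cl, 6×F).
Other groups present: 1 ether.
Halogen count: 7.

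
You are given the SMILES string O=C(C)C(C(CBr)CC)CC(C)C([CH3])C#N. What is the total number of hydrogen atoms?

Walk through each heavy atom and fill implicit hydrogens from standard valence (C 4, N 3, O 2, S 2, halogen 1):
  atom 1: O, bond orders sum to 2 (valence 2) → 0 H
  atom 2: C, bond orders sum to 4 (valence 4) → 0 H
  atom 3: C, bond orders sum to 1 (valence 4) → 3 H
  atom 4: C, bond orders sum to 3 (valence 4) → 1 H
  atom 5: C, bond orders sum to 3 (valence 4) → 1 H
  atom 6: C, bond orders sum to 2 (valence 4) → 2 H
  atom 7: Br (halogen, monovalent) → 0 H
  atom 8: C, bond orders sum to 2 (valence 4) → 2 H
  atom 9: C, bond orders sum to 1 (valence 4) → 3 H
  atom 10: C, bond orders sum to 2 (valence 4) → 2 H
  atom 11: C, bond orders sum to 3 (valence 4) → 1 H
  atom 12: C, bond orders sum to 1 (valence 4) → 3 H
  atom 13: C, bond orders sum to 3 (valence 4) → 1 H
  atom 14: C with explicit H count 3
  atom 15: C, bond orders sum to 4 (valence 4) → 0 H
  atom 16: N, bond orders sum to 3 (valence 3) → 0 H
Total hydrogens: 22.

22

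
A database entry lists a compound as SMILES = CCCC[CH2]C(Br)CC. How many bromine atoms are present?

1

Scan the SMILES for Br atoms (remember two-letter symbols like Cl and Br are single atoms).
Bromine count: 1.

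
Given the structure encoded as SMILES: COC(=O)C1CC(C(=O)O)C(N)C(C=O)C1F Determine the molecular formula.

C10H14FNO5

Walk through each heavy atom and fill implicit hydrogens from standard valence (C 4, N 3, O 2, S 2, halogen 1):
  atom 1: C, bond orders sum to 1 (valence 4) → 3 H
  atom 2: O, bond orders sum to 2 (valence 2) → 0 H
  atom 3: C, bond orders sum to 4 (valence 4) → 0 H
  atom 4: O, bond orders sum to 2 (valence 2) → 0 H
  atom 5: C, bond orders sum to 3 (valence 4) → 1 H
  atom 6: C, bond orders sum to 2 (valence 4) → 2 H
  atom 7: C, bond orders sum to 3 (valence 4) → 1 H
  atom 8: C, bond orders sum to 4 (valence 4) → 0 H
  atom 9: O, bond orders sum to 2 (valence 2) → 0 H
  atom 10: O, bond orders sum to 1 (valence 2) → 1 H
  atom 11: C, bond orders sum to 3 (valence 4) → 1 H
  atom 12: N, bond orders sum to 1 (valence 3) → 2 H
  atom 13: C, bond orders sum to 3 (valence 4) → 1 H
  atom 14: C, bond orders sum to 3 (valence 4) → 1 H
  atom 15: O, bond orders sum to 2 (valence 2) → 0 H
  atom 16: C, bond orders sum to 3 (valence 4) → 1 H
  atom 17: F (halogen, monovalent) → 0 H
Totals → C:10, H:14, F:1, N:1, O:5.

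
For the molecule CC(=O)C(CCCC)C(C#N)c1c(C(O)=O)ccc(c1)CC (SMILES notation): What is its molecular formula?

Walk through each heavy atom and fill implicit hydrogens from standard valence (C 4, N 3, O 2, S 2, halogen 1); for lowercase aromatic atoms, an aromatic c carries 1 H when it has two neighbours and 0 H with three, and aromatic n carries 0 H:
  atom 1: C, bond orders sum to 1 (valence 4) → 3 H
  atom 2: C, bond orders sum to 4 (valence 4) → 0 H
  atom 3: O, bond orders sum to 2 (valence 2) → 0 H
  atom 4: C, bond orders sum to 3 (valence 4) → 1 H
  atom 5: C, bond orders sum to 2 (valence 4) → 2 H
  atom 6: C, bond orders sum to 2 (valence 4) → 2 H
  atom 7: C, bond orders sum to 2 (valence 4) → 2 H
  atom 8: C, bond orders sum to 1 (valence 4) → 3 H
  atom 9: C, bond orders sum to 3 (valence 4) → 1 H
  atom 10: C, bond orders sum to 4 (valence 4) → 0 H
  atom 11: N, bond orders sum to 3 (valence 3) → 0 H
  atom 12: aromatic c, 3 neighbours → 0 H
  atom 13: aromatic c, 3 neighbours → 0 H
  atom 14: C, bond orders sum to 4 (valence 4) → 0 H
  atom 15: O, bond orders sum to 1 (valence 2) → 1 H
  atom 16: O, bond orders sum to 2 (valence 2) → 0 H
  atom 17: aromatic c, 2 neighbours → 1 H
  atom 18: aromatic c, 2 neighbours → 1 H
  atom 19: aromatic c, 3 neighbours → 0 H
  atom 20: aromatic c, 2 neighbours → 1 H
  atom 21: C, bond orders sum to 2 (valence 4) → 2 H
  atom 22: C, bond orders sum to 1 (valence 4) → 3 H
Totals → C:18, H:23, N:1, O:3.

C18H23NO3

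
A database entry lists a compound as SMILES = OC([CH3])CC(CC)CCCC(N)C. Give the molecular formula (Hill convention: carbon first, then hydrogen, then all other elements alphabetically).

C11H25NO

Walk through each heavy atom and fill implicit hydrogens from standard valence (C 4, N 3, O 2, S 2, halogen 1):
  atom 1: O, bond orders sum to 1 (valence 2) → 1 H
  atom 2: C, bond orders sum to 3 (valence 4) → 1 H
  atom 3: C with explicit H count 3
  atom 4: C, bond orders sum to 2 (valence 4) → 2 H
  atom 5: C, bond orders sum to 3 (valence 4) → 1 H
  atom 6: C, bond orders sum to 2 (valence 4) → 2 H
  atom 7: C, bond orders sum to 1 (valence 4) → 3 H
  atom 8: C, bond orders sum to 2 (valence 4) → 2 H
  atom 9: C, bond orders sum to 2 (valence 4) → 2 H
  atom 10: C, bond orders sum to 2 (valence 4) → 2 H
  atom 11: C, bond orders sum to 3 (valence 4) → 1 H
  atom 12: N, bond orders sum to 1 (valence 3) → 2 H
  atom 13: C, bond orders sum to 1 (valence 4) → 3 H
Totals → C:11, H:25, N:1, O:1.
In Hill order: C11H25NO.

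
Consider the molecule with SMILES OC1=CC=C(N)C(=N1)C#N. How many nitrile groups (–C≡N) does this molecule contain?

The nitrile motif appears at heavy-atom position 9 in the SMILES.
Other groups present: 1 hydroxyl, 1 primary amine.
Nitrile count: 1.

1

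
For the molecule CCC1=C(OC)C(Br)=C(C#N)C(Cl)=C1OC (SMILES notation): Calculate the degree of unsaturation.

6

Degree of unsaturation = (number of rings) + (number of π bonds).
Ring closures in the SMILES: 1.
π bonds: 3 double bonds (each 1 DoU), 1 triple bond (each 2 DoU) → 5 DoU from unsaturation.
Total DoU = 1 + 5 = 6.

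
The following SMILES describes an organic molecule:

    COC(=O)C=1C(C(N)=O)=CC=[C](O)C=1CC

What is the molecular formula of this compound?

C11H13NO4

Walk through each heavy atom and fill implicit hydrogens from standard valence (C 4, N 3, O 2, S 2, halogen 1):
  atom 1: C, bond orders sum to 1 (valence 4) → 3 H
  atom 2: O, bond orders sum to 2 (valence 2) → 0 H
  atom 3: C, bond orders sum to 4 (valence 4) → 0 H
  atom 4: O, bond orders sum to 2 (valence 2) → 0 H
  atom 5: C, bond orders sum to 4 (valence 4) → 0 H
  atom 6: C, bond orders sum to 4 (valence 4) → 0 H
  atom 7: C, bond orders sum to 4 (valence 4) → 0 H
  atom 8: N, bond orders sum to 1 (valence 3) → 2 H
  atom 9: O, bond orders sum to 2 (valence 2) → 0 H
  atom 10: C, bond orders sum to 3 (valence 4) → 1 H
  atom 11: C, bond orders sum to 3 (valence 4) → 1 H
  atom 12: C with explicit H count 0
  atom 13: O, bond orders sum to 1 (valence 2) → 1 H
  atom 14: C, bond orders sum to 4 (valence 4) → 0 H
  atom 15: C, bond orders sum to 2 (valence 4) → 2 H
  atom 16: C, bond orders sum to 1 (valence 4) → 3 H
Totals → C:11, H:13, N:1, O:4.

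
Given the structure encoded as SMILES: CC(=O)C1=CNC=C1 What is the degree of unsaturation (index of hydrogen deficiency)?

4

Molecular formula: C6H7NO.
DoU = (2C + 2 + N − H − X) / 2, where X is the halogen count and O/S are ignored.
    = (2·6 + 2 + 1 − 7 − 0) / 2 = 8 / 2 = 4.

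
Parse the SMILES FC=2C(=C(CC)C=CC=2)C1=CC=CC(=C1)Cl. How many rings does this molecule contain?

2

In SMILES, each pair of matching ring-closure digits denotes one ring-closing bond; the number of such bonds equals the number of independent rings.
Ring-closure bonds here: 2.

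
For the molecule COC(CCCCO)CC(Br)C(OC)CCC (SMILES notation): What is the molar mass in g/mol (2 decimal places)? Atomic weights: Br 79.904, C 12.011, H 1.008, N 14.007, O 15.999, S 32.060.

First, the molecular formula is C13H27BrO3 (counting implicit H from valence).
  Br: 1 × 79.904 = 79.904
  C: 13 × 12.011 = 156.143
  H: 27 × 1.008 = 27.216
  O: 3 × 15.999 = 47.997
Sum: 1×79.904 + 13×12.011 + 27×1.008 + 3×15.999 = 311.260 → 311.26 g/mol.

311.26 g/mol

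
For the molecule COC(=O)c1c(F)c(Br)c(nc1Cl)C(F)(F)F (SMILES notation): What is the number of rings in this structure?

In SMILES, each pair of matching ring-closure digits denotes one ring-closing bond; the number of such bonds equals the number of independent rings.
Ring-closure bonds here: 1.

1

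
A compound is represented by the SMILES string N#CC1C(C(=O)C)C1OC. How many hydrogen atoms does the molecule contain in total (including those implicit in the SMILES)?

Walk through each heavy atom and fill implicit hydrogens from standard valence (C 4, N 3, O 2, S 2, halogen 1):
  atom 1: N, bond orders sum to 3 (valence 3) → 0 H
  atom 2: C, bond orders sum to 4 (valence 4) → 0 H
  atom 3: C, bond orders sum to 3 (valence 4) → 1 H
  atom 4: C, bond orders sum to 3 (valence 4) → 1 H
  atom 5: C, bond orders sum to 4 (valence 4) → 0 H
  atom 6: O, bond orders sum to 2 (valence 2) → 0 H
  atom 7: C, bond orders sum to 1 (valence 4) → 3 H
  atom 8: C, bond orders sum to 3 (valence 4) → 1 H
  atom 9: O, bond orders sum to 2 (valence 2) → 0 H
  atom 10: C, bond orders sum to 1 (valence 4) → 3 H
Total hydrogens: 9.

9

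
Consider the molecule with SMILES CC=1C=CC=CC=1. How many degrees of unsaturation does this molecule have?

4

Degree of unsaturation = (number of rings) + (number of π bonds).
Ring closures in the SMILES: 1.
π bonds: 3 double bonds (each 1 DoU) → 3 DoU from unsaturation.
Total DoU = 1 + 3 = 4.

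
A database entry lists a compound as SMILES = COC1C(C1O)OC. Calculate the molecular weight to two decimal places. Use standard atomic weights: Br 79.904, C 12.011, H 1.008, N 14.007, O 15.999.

First, the molecular formula is C5H10O3 (counting implicit H from valence).
  C: 5 × 12.011 = 60.055
  H: 10 × 1.008 = 10.080
  O: 3 × 15.999 = 47.997
Sum: 5×12.011 + 10×1.008 + 3×15.999 = 118.132 → 118.13 g/mol.

118.13 g/mol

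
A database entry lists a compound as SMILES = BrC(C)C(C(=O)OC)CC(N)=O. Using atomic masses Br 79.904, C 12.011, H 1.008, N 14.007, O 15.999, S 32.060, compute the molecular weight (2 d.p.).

First, the molecular formula is C7H12BrNO3 (counting implicit H from valence).
  Br: 1 × 79.904 = 79.904
  C: 7 × 12.011 = 84.077
  H: 12 × 1.008 = 12.096
  N: 1 × 14.007 = 14.007
  O: 3 × 15.999 = 47.997
Sum: 1×79.904 + 7×12.011 + 12×1.008 + 1×14.007 + 3×15.999 = 238.081 → 238.08 g/mol.

238.08 g/mol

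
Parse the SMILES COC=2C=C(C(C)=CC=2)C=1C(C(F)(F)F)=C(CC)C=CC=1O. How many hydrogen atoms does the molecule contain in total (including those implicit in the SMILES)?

17

Walk through each heavy atom and fill implicit hydrogens from standard valence (C 4, N 3, O 2, S 2, halogen 1):
  atom 1: C, bond orders sum to 1 (valence 4) → 3 H
  atom 2: O, bond orders sum to 2 (valence 2) → 0 H
  atom 3: C, bond orders sum to 4 (valence 4) → 0 H
  atom 4: C, bond orders sum to 3 (valence 4) → 1 H
  atom 5: C, bond orders sum to 4 (valence 4) → 0 H
  atom 6: C, bond orders sum to 4 (valence 4) → 0 H
  atom 7: C, bond orders sum to 1 (valence 4) → 3 H
  atom 8: C, bond orders sum to 3 (valence 4) → 1 H
  atom 9: C, bond orders sum to 3 (valence 4) → 1 H
  atom 10: C, bond orders sum to 4 (valence 4) → 0 H
  atom 11: C, bond orders sum to 4 (valence 4) → 0 H
  atom 12: C, bond orders sum to 4 (valence 4) → 0 H
  atom 13: F (halogen, monovalent) → 0 H
  atom 14: F (halogen, monovalent) → 0 H
  atom 15: F (halogen, monovalent) → 0 H
  atom 16: C, bond orders sum to 4 (valence 4) → 0 H
  atom 17: C, bond orders sum to 2 (valence 4) → 2 H
  atom 18: C, bond orders sum to 1 (valence 4) → 3 H
  atom 19: C, bond orders sum to 3 (valence 4) → 1 H
  atom 20: C, bond orders sum to 3 (valence 4) → 1 H
  atom 21: C, bond orders sum to 4 (valence 4) → 0 H
  atom 22: O, bond orders sum to 1 (valence 2) → 1 H
Total hydrogens: 17.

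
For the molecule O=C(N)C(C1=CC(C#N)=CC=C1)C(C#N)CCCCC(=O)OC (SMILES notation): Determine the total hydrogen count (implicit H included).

Walk through each heavy atom and fill implicit hydrogens from standard valence (C 4, N 3, O 2, S 2, halogen 1):
  atom 1: O, bond orders sum to 2 (valence 2) → 0 H
  atom 2: C, bond orders sum to 4 (valence 4) → 0 H
  atom 3: N, bond orders sum to 1 (valence 3) → 2 H
  atom 4: C, bond orders sum to 3 (valence 4) → 1 H
  atom 5: C, bond orders sum to 4 (valence 4) → 0 H
  atom 6: C, bond orders sum to 3 (valence 4) → 1 H
  atom 7: C, bond orders sum to 4 (valence 4) → 0 H
  atom 8: C, bond orders sum to 4 (valence 4) → 0 H
  atom 9: N, bond orders sum to 3 (valence 3) → 0 H
  atom 10: C, bond orders sum to 3 (valence 4) → 1 H
  atom 11: C, bond orders sum to 3 (valence 4) → 1 H
  atom 12: C, bond orders sum to 3 (valence 4) → 1 H
  atom 13: C, bond orders sum to 3 (valence 4) → 1 H
  atom 14: C, bond orders sum to 4 (valence 4) → 0 H
  atom 15: N, bond orders sum to 3 (valence 3) → 0 H
  atom 16: C, bond orders sum to 2 (valence 4) → 2 H
  atom 17: C, bond orders sum to 2 (valence 4) → 2 H
  atom 18: C, bond orders sum to 2 (valence 4) → 2 H
  atom 19: C, bond orders sum to 2 (valence 4) → 2 H
  atom 20: C, bond orders sum to 4 (valence 4) → 0 H
  atom 21: O, bond orders sum to 2 (valence 2) → 0 H
  atom 22: O, bond orders sum to 2 (valence 2) → 0 H
  atom 23: C, bond orders sum to 1 (valence 4) → 3 H
Total hydrogens: 19.

19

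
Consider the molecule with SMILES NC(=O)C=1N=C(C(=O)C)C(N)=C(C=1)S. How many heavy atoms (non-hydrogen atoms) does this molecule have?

Every atom symbol written in the SMILES (organic subset) is one heavy atom; implicit H are not written.
Heavy atoms by element → C:8, N:3, O:2, S:1.
Total: 14.

14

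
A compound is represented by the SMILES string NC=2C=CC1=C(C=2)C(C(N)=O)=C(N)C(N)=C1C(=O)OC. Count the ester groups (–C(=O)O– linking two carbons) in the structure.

The ester motif appears at heavy-atom position 17 in the SMILES.
Other groups present: 1 amide, 3 primary amine.
Ester count: 1.

1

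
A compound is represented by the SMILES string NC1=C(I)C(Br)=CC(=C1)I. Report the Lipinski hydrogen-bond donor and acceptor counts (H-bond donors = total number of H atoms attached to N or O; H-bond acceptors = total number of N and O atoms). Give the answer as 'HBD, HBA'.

2, 1

Donors: find every N or O and count the H atoms it carries.
  atom 1 (N): bond orders sum to 1 → 2 H
Lipinski HBD = 2.
Acceptors: N atoms = 1, O atoms = 0 → HBA = 1.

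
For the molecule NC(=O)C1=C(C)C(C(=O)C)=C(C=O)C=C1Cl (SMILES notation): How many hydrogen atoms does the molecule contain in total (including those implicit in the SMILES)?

Walk through each heavy atom and fill implicit hydrogens from standard valence (C 4, N 3, O 2, S 2, halogen 1):
  atom 1: N, bond orders sum to 1 (valence 3) → 2 H
  atom 2: C, bond orders sum to 4 (valence 4) → 0 H
  atom 3: O, bond orders sum to 2 (valence 2) → 0 H
  atom 4: C, bond orders sum to 4 (valence 4) → 0 H
  atom 5: C, bond orders sum to 4 (valence 4) → 0 H
  atom 6: C, bond orders sum to 1 (valence 4) → 3 H
  atom 7: C, bond orders sum to 4 (valence 4) → 0 H
  atom 8: C, bond orders sum to 4 (valence 4) → 0 H
  atom 9: O, bond orders sum to 2 (valence 2) → 0 H
  atom 10: C, bond orders sum to 1 (valence 4) → 3 H
  atom 11: C, bond orders sum to 4 (valence 4) → 0 H
  atom 12: C, bond orders sum to 3 (valence 4) → 1 H
  atom 13: O, bond orders sum to 2 (valence 2) → 0 H
  atom 14: C, bond orders sum to 3 (valence 4) → 1 H
  atom 15: C, bond orders sum to 4 (valence 4) → 0 H
  atom 16: Cl (halogen, monovalent) → 0 H
Total hydrogens: 10.

10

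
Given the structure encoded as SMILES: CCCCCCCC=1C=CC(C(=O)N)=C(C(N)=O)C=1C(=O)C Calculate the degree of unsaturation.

Degree of unsaturation = (number of rings) + (number of π bonds).
Ring closures in the SMILES: 1.
π bonds: 6 double bonds (each 1 DoU) → 6 DoU from unsaturation.
Total DoU = 1 + 6 = 7.

7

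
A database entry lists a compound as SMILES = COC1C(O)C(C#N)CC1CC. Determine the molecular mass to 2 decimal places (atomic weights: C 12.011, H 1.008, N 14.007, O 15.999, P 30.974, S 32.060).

169.22 g/mol

First, the molecular formula is C9H15NO2 (counting implicit H from valence).
  C: 9 × 12.011 = 108.099
  H: 15 × 1.008 = 15.120
  N: 1 × 14.007 = 14.007
  O: 2 × 15.999 = 31.998
Sum: 9×12.011 + 15×1.008 + 1×14.007 + 2×15.999 = 169.224 → 169.22 g/mol.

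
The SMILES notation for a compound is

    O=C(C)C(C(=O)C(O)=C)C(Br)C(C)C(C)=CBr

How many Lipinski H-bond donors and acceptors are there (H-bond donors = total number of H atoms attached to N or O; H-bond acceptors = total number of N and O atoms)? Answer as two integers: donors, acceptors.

Donors: find every N or O and count the H atoms it carries.
  atom 1 (O): bond orders sum to 2 → 0 H
  atom 6 (O): bond orders sum to 2 → 0 H
  atom 8 (O): bond orders sum to 1 → 1 H
Lipinski HBD = 1.
Acceptors: N atoms = 0, O atoms = 3 → HBA = 3.

1, 3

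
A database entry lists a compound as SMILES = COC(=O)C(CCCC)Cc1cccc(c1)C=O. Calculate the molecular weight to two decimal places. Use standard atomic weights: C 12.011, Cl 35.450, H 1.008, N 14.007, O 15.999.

First, the molecular formula is C15H20O3 (counting implicit H from valence).
  C: 15 × 12.011 = 180.165
  H: 20 × 1.008 = 20.160
  O: 3 × 15.999 = 47.997
Sum: 15×12.011 + 20×1.008 + 3×15.999 = 248.322 → 248.32 g/mol.

248.32 g/mol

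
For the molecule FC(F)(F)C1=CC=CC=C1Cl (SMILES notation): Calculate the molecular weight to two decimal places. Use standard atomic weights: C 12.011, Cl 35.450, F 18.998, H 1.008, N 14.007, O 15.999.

First, the molecular formula is C7H4ClF3 (counting implicit H from valence).
  C: 7 × 12.011 = 84.077
  Cl: 1 × 35.450 = 35.450
  F: 3 × 18.998 = 56.994
  H: 4 × 1.008 = 4.032
Sum: 7×12.011 + 1×35.450 + 3×18.998 + 4×1.008 = 180.553 → 180.55 g/mol.

180.55 g/mol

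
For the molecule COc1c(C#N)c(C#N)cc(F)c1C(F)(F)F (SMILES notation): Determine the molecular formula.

Walk through each heavy atom and fill implicit hydrogens from standard valence (C 4, N 3, O 2, S 2, halogen 1); for lowercase aromatic atoms, an aromatic c carries 1 H when it has two neighbours and 0 H with three, and aromatic n carries 0 H:
  atom 1: C, bond orders sum to 1 (valence 4) → 3 H
  atom 2: O, bond orders sum to 2 (valence 2) → 0 H
  atom 3: aromatic c, 3 neighbours → 0 H
  atom 4: aromatic c, 3 neighbours → 0 H
  atom 5: C, bond orders sum to 4 (valence 4) → 0 H
  atom 6: N, bond orders sum to 3 (valence 3) → 0 H
  atom 7: aromatic c, 3 neighbours → 0 H
  atom 8: C, bond orders sum to 4 (valence 4) → 0 H
  atom 9: N, bond orders sum to 3 (valence 3) → 0 H
  atom 10: aromatic c, 2 neighbours → 1 H
  atom 11: aromatic c, 3 neighbours → 0 H
  atom 12: F (halogen, monovalent) → 0 H
  atom 13: aromatic c, 3 neighbours → 0 H
  atom 14: C, bond orders sum to 4 (valence 4) → 0 H
  atom 15: F (halogen, monovalent) → 0 H
  atom 16: F (halogen, monovalent) → 0 H
  atom 17: F (halogen, monovalent) → 0 H
Totals → C:10, H:4, F:4, N:2, O:1.

C10H4F4N2O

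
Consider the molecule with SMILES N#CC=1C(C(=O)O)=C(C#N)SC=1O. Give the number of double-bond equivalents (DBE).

Degree of unsaturation = (number of rings) + (number of π bonds).
Ring closures in the SMILES: 1.
π bonds: 3 double bonds (each 1 DoU), 2 triple bonds (each 2 DoU) → 7 DoU from unsaturation.
Total DoU = 1 + 7 = 8.

8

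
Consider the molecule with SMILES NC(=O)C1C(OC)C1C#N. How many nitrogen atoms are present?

Scan the SMILES for N atoms (remember two-letter symbols like Cl and Br are single atoms).
Nitrogen count: 2.

2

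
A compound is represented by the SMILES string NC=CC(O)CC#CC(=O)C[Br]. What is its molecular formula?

Walk through each heavy atom and fill implicit hydrogens from standard valence (C 4, N 3, O 2, S 2, halogen 1):
  atom 1: N, bond orders sum to 1 (valence 3) → 2 H
  atom 2: C, bond orders sum to 3 (valence 4) → 1 H
  atom 3: C, bond orders sum to 3 (valence 4) → 1 H
  atom 4: C, bond orders sum to 3 (valence 4) → 1 H
  atom 5: O, bond orders sum to 1 (valence 2) → 1 H
  atom 6: C, bond orders sum to 2 (valence 4) → 2 H
  atom 7: C, bond orders sum to 4 (valence 4) → 0 H
  atom 8: C, bond orders sum to 4 (valence 4) → 0 H
  atom 9: C, bond orders sum to 4 (valence 4) → 0 H
  atom 10: O, bond orders sum to 2 (valence 2) → 0 H
  atom 11: C, bond orders sum to 2 (valence 4) → 2 H
  atom 12: Br with explicit H count 0
Totals → C:8, H:10, Br:1, N:1, O:2.
In Hill order: C8H10BrNO2.

C8H10BrNO2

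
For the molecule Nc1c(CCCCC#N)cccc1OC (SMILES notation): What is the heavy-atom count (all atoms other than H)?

Every atom symbol written in the SMILES (organic subset) is one heavy atom; implicit H are not written.
Heavy atoms by element → C:12, N:2, O:1.
Total: 15.

15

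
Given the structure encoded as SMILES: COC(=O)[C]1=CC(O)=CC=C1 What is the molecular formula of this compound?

C8H8O3

Walk through each heavy atom and fill implicit hydrogens from standard valence (C 4, N 3, O 2, S 2, halogen 1):
  atom 1: C, bond orders sum to 1 (valence 4) → 3 H
  atom 2: O, bond orders sum to 2 (valence 2) → 0 H
  atom 3: C, bond orders sum to 4 (valence 4) → 0 H
  atom 4: O, bond orders sum to 2 (valence 2) → 0 H
  atom 5: C with explicit H count 0
  atom 6: C, bond orders sum to 3 (valence 4) → 1 H
  atom 7: C, bond orders sum to 4 (valence 4) → 0 H
  atom 8: O, bond orders sum to 1 (valence 2) → 1 H
  atom 9: C, bond orders sum to 3 (valence 4) → 1 H
  atom 10: C, bond orders sum to 3 (valence 4) → 1 H
  atom 11: C, bond orders sum to 3 (valence 4) → 1 H
Totals → C:8, H:8, O:3.
In Hill order: C8H8O3.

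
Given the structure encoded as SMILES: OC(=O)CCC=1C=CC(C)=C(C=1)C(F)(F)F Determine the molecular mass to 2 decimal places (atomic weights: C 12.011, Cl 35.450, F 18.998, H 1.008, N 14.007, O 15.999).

First, the molecular formula is C11H11F3O2 (counting implicit H from valence).
  C: 11 × 12.011 = 132.121
  F: 3 × 18.998 = 56.994
  H: 11 × 1.008 = 11.088
  O: 2 × 15.999 = 31.998
Sum: 11×12.011 + 3×18.998 + 11×1.008 + 2×15.999 = 232.201 → 232.20 g/mol.

232.20 g/mol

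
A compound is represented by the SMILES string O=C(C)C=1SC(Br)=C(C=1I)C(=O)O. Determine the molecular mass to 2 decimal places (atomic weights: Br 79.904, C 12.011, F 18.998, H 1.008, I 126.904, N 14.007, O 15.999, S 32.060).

374.97 g/mol

First, the molecular formula is C7H4BrIO3S (counting implicit H from valence).
  Br: 1 × 79.904 = 79.904
  C: 7 × 12.011 = 84.077
  H: 4 × 1.008 = 4.032
  I: 1 × 126.904 = 126.904
  O: 3 × 15.999 = 47.997
  S: 1 × 32.060 = 32.060
Sum: 1×79.904 + 7×12.011 + 4×1.008 + 1×126.904 + 3×15.999 + 1×32.060 = 374.974 → 374.97 g/mol.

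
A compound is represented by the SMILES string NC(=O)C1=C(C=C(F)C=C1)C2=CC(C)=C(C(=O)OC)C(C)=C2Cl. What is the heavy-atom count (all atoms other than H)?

23

Every atom symbol written in the SMILES (organic subset) is one heavy atom; implicit H are not written.
Heavy atoms by element → C:17, Cl:1, F:1, N:1, O:3.
Total: 23.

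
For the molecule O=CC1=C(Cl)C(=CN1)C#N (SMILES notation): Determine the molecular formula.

C6H3ClN2O

Walk through each heavy atom and fill implicit hydrogens from standard valence (C 4, N 3, O 2, S 2, halogen 1):
  atom 1: O, bond orders sum to 2 (valence 2) → 0 H
  atom 2: C, bond orders sum to 3 (valence 4) → 1 H
  atom 3: C, bond orders sum to 4 (valence 4) → 0 H
  atom 4: C, bond orders sum to 4 (valence 4) → 0 H
  atom 5: Cl (halogen, monovalent) → 0 H
  atom 6: C, bond orders sum to 4 (valence 4) → 0 H
  atom 7: C, bond orders sum to 3 (valence 4) → 1 H
  atom 8: N, bond orders sum to 2 (valence 3) → 1 H
  atom 9: C, bond orders sum to 4 (valence 4) → 0 H
  atom 10: N, bond orders sum to 3 (valence 3) → 0 H
Totals → C:6, H:3, Cl:1, N:2, O:1.
In Hill order: C6H3ClN2O.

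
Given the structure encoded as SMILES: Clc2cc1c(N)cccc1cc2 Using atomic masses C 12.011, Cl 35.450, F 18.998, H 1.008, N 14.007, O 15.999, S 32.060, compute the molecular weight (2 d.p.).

First, the molecular formula is C10H8ClN (counting implicit H from valence).
  C: 10 × 12.011 = 120.110
  Cl: 1 × 35.450 = 35.450
  H: 8 × 1.008 = 8.064
  N: 1 × 14.007 = 14.007
Sum: 10×12.011 + 1×35.450 + 8×1.008 + 1×14.007 = 177.631 → 177.63 g/mol.

177.63 g/mol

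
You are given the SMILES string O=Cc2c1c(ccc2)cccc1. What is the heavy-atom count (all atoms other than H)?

12

Every atom symbol written in the SMILES (organic subset) is one heavy atom; implicit H are not written.
Heavy atoms by element → C:11, O:1.
Total: 12.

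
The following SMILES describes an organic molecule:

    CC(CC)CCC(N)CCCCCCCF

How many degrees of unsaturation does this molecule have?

Degree of unsaturation = (number of rings) + (number of π bonds).
Ring closures in the SMILES: 0.
π bonds: none → 0 DoU from unsaturation.
Total DoU = 0 + 0 = 0.

0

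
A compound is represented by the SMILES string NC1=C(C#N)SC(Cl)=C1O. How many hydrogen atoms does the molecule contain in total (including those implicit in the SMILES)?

Walk through each heavy atom and fill implicit hydrogens from standard valence (C 4, N 3, O 2, S 2, halogen 1):
  atom 1: N, bond orders sum to 1 (valence 3) → 2 H
  atom 2: C, bond orders sum to 4 (valence 4) → 0 H
  atom 3: C, bond orders sum to 4 (valence 4) → 0 H
  atom 4: C, bond orders sum to 4 (valence 4) → 0 H
  atom 5: N, bond orders sum to 3 (valence 3) → 0 H
  atom 6: S, bond orders sum to 2 (valence 2) → 0 H
  atom 7: C, bond orders sum to 4 (valence 4) → 0 H
  atom 8: Cl (halogen, monovalent) → 0 H
  atom 9: C, bond orders sum to 4 (valence 4) → 0 H
  atom 10: O, bond orders sum to 1 (valence 2) → 1 H
Total hydrogens: 3.

3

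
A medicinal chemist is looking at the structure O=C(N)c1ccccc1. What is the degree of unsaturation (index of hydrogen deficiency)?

Molecular formula: C7H7NO.
DoU = (2C + 2 + N − H − X) / 2, where X is the halogen count and O/S are ignored.
    = (2·7 + 2 + 1 − 7 − 0) / 2 = 10 / 2 = 5.

5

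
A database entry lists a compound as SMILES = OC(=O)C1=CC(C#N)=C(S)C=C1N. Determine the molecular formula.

Walk through each heavy atom and fill implicit hydrogens from standard valence (C 4, N 3, O 2, S 2, halogen 1):
  atom 1: O, bond orders sum to 1 (valence 2) → 1 H
  atom 2: C, bond orders sum to 4 (valence 4) → 0 H
  atom 3: O, bond orders sum to 2 (valence 2) → 0 H
  atom 4: C, bond orders sum to 4 (valence 4) → 0 H
  atom 5: C, bond orders sum to 3 (valence 4) → 1 H
  atom 6: C, bond orders sum to 4 (valence 4) → 0 H
  atom 7: C, bond orders sum to 4 (valence 4) → 0 H
  atom 8: N, bond orders sum to 3 (valence 3) → 0 H
  atom 9: C, bond orders sum to 4 (valence 4) → 0 H
  atom 10: S, bond orders sum to 1 (valence 2) → 1 H
  atom 11: C, bond orders sum to 3 (valence 4) → 1 H
  atom 12: C, bond orders sum to 4 (valence 4) → 0 H
  atom 13: N, bond orders sum to 1 (valence 3) → 2 H
Totals → C:8, H:6, N:2, O:2, S:1.
In Hill order: C8H6N2O2S.

C8H6N2O2S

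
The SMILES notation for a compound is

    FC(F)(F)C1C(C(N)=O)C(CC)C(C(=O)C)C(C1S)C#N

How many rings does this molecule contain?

1

In SMILES, each pair of matching ring-closure digits denotes one ring-closing bond; the number of such bonds equals the number of independent rings.
Ring-closure bonds here: 1.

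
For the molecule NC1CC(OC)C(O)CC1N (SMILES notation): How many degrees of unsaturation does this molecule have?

Molecular formula: C7H16N2O2.
DoU = (2C + 2 + N − H − X) / 2, where X is the halogen count and O/S are ignored.
    = (2·7 + 2 + 2 − 16 − 0) / 2 = 2 / 2 = 1.

1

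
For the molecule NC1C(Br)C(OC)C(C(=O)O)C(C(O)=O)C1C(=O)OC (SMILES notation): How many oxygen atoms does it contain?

7

Scan the SMILES for O atoms (remember two-letter symbols like Cl and Br are single atoms).
Oxygen count: 7.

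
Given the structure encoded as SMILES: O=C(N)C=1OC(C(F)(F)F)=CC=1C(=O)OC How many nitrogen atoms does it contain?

1

Scan the SMILES for N atoms (remember two-letter symbols like Cl and Br are single atoms).
Nitrogen count: 1.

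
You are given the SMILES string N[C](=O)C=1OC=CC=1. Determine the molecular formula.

C5H5NO2

Walk through each heavy atom and fill implicit hydrogens from standard valence (C 4, N 3, O 2, S 2, halogen 1):
  atom 1: N, bond orders sum to 1 (valence 3) → 2 H
  atom 2: C with explicit H count 0
  atom 3: O, bond orders sum to 2 (valence 2) → 0 H
  atom 4: C, bond orders sum to 4 (valence 4) → 0 H
  atom 5: O, bond orders sum to 2 (valence 2) → 0 H
  atom 6: C, bond orders sum to 3 (valence 4) → 1 H
  atom 7: C, bond orders sum to 3 (valence 4) → 1 H
  atom 8: C, bond orders sum to 3 (valence 4) → 1 H
Totals → C:5, H:5, N:1, O:2.
In Hill order: C5H5NO2.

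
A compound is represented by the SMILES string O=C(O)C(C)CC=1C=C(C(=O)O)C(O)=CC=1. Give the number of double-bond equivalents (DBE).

Molecular formula: C11H12O5.
DoU = (2C + 2 + N − H − X) / 2, where X is the halogen count and O/S are ignored.
    = (2·11 + 2 + 0 − 12 − 0) / 2 = 12 / 2 = 6.

6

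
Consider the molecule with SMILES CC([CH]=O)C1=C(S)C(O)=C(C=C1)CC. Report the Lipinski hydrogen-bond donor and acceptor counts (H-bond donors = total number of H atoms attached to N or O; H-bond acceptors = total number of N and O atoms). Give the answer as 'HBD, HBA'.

Donors: find every N or O and count the H atoms it carries.
  atom 4 (O): bond orders sum to 2 → 0 H
  atom 9 (O): bond orders sum to 1 → 1 H
Lipinski HBD = 1.
Acceptors: N atoms = 0, O atoms = 2 → HBA = 2.

1, 2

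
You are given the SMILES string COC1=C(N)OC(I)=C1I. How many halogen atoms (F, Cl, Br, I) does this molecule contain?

Halogen atoms appear at heavy-atom positions 8, 10 (2×I).
Other groups present: 1 ether, 1 primary amine.
Halogen count: 2.

2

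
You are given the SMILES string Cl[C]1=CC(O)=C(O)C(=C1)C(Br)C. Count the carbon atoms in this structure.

8

Count every carbon token in the SMILES (each C, including those in ring-closure positions and inside branches).
Carbon count: 8.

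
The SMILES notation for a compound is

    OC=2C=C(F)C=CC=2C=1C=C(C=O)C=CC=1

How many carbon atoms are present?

Count every carbon token in the SMILES (each C, including those in ring-closure positions and inside branches).
Carbon count: 13.

13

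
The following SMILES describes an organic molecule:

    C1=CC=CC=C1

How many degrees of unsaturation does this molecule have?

4

Molecular formula: C6H6.
DoU = (2C + 2 + N − H − X) / 2, where X is the halogen count and O/S are ignored.
    = (2·6 + 2 + 0 − 6 − 0) / 2 = 8 / 2 = 4.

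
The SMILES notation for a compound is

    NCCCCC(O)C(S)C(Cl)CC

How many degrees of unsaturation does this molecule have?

0

Molecular formula: C9H20ClNOS.
DoU = (2C + 2 + N − H − X) / 2, where X is the halogen count and O/S are ignored.
    = (2·9 + 2 + 1 − 20 − 1) / 2 = 0 / 2 = 0.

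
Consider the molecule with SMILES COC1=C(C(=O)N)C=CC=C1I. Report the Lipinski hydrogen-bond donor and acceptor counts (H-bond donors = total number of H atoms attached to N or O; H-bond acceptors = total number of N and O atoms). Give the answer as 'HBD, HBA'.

Donors: find every N or O and count the H atoms it carries.
  atom 2 (O): bond orders sum to 2 → 0 H
  atom 6 (O): bond orders sum to 2 → 0 H
  atom 7 (N): bond orders sum to 1 → 2 H
Lipinski HBD = 2.
Acceptors: N atoms = 1, O atoms = 2 → HBA = 3.

2, 3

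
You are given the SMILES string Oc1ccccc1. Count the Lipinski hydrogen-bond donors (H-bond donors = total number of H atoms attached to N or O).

1

Donors: find every N or O and count the H atoms it carries.
  atom 1 (O): bond orders sum to 1 → 1 H
Lipinski HBD = 1.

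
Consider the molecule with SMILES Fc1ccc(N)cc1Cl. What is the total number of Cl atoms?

1

Scan the SMILES for Cl atoms (remember two-letter symbols like Cl and Br are single atoms).
Chlorine count: 1.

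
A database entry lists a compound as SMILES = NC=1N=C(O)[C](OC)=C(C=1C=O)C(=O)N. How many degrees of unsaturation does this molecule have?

6

Molecular formula: C8H9N3O4.
DoU = (2C + 2 + N − H − X) / 2, where X is the halogen count and O/S are ignored.
    = (2·8 + 2 + 3 − 9 − 0) / 2 = 12 / 2 = 6.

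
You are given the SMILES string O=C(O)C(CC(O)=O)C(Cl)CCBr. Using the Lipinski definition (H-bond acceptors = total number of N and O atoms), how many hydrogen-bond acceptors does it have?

4

N atoms: 0; O atoms: 4.
Lipinski HBA = 0 + 4 = 4.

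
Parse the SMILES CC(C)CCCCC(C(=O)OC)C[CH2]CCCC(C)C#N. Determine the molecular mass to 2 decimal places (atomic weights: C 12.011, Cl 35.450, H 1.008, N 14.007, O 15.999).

295.47 g/mol

First, the molecular formula is C18H33NO2 (counting implicit H from valence).
  C: 18 × 12.011 = 216.198
  H: 33 × 1.008 = 33.264
  N: 1 × 14.007 = 14.007
  O: 2 × 15.999 = 31.998
Sum: 18×12.011 + 33×1.008 + 1×14.007 + 2×15.999 = 295.467 → 295.47 g/mol.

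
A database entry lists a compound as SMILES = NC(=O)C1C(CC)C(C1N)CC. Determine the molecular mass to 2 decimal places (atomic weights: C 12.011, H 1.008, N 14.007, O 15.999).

170.26 g/mol

First, the molecular formula is C9H18N2O (counting implicit H from valence).
  C: 9 × 12.011 = 108.099
  H: 18 × 1.008 = 18.144
  N: 2 × 14.007 = 28.014
  O: 1 × 15.999 = 15.999
Sum: 9×12.011 + 18×1.008 + 2×14.007 + 1×15.999 = 170.256 → 170.26 g/mol.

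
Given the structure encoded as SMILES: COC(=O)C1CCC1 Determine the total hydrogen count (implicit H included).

Walk through each heavy atom and fill implicit hydrogens from standard valence (C 4, N 3, O 2, S 2, halogen 1):
  atom 1: C, bond orders sum to 1 (valence 4) → 3 H
  atom 2: O, bond orders sum to 2 (valence 2) → 0 H
  atom 3: C, bond orders sum to 4 (valence 4) → 0 H
  atom 4: O, bond orders sum to 2 (valence 2) → 0 H
  atom 5: C, bond orders sum to 3 (valence 4) → 1 H
  atom 6: C, bond orders sum to 2 (valence 4) → 2 H
  atom 7: C, bond orders sum to 2 (valence 4) → 2 H
  atom 8: C, bond orders sum to 2 (valence 4) → 2 H
Total hydrogens: 10.

10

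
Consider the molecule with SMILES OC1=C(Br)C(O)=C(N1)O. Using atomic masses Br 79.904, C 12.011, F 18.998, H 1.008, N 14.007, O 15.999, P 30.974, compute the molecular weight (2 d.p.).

193.98 g/mol

First, the molecular formula is C4H4BrNO3 (counting implicit H from valence).
  Br: 1 × 79.904 = 79.904
  C: 4 × 12.011 = 48.044
  H: 4 × 1.008 = 4.032
  N: 1 × 14.007 = 14.007
  O: 3 × 15.999 = 47.997
Sum: 1×79.904 + 4×12.011 + 4×1.008 + 1×14.007 + 3×15.999 = 193.984 → 193.98 g/mol.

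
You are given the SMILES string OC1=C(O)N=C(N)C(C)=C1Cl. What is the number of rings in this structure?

1

In SMILES, each pair of matching ring-closure digits denotes one ring-closing bond; the number of such bonds equals the number of independent rings.
Ring-closure bonds here: 1.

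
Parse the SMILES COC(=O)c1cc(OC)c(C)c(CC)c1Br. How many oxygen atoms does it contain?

3

Scan the SMILES for O atoms (remember two-letter symbols like Cl and Br are single atoms).
Oxygen count: 3.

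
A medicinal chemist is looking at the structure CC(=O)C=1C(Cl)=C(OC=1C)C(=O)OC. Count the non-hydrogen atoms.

Every atom symbol written in the SMILES (organic subset) is one heavy atom; implicit H are not written.
Heavy atoms by element → C:9, Cl:1, O:4.
Total: 14.

14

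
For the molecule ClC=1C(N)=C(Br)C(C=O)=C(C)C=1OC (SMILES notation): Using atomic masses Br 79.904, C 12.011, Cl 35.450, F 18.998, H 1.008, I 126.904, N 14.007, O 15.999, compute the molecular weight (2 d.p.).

278.53 g/mol

First, the molecular formula is C9H9BrClNO2 (counting implicit H from valence).
  Br: 1 × 79.904 = 79.904
  C: 9 × 12.011 = 108.099
  Cl: 1 × 35.450 = 35.450
  H: 9 × 1.008 = 9.072
  N: 1 × 14.007 = 14.007
  O: 2 × 15.999 = 31.998
Sum: 1×79.904 + 9×12.011 + 1×35.450 + 9×1.008 + 1×14.007 + 2×15.999 = 278.530 → 278.53 g/mol.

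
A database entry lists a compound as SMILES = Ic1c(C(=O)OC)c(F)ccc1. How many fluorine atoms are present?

1

Scan the SMILES for F atoms (remember two-letter symbols like Cl and Br are single atoms).
Fluorine count: 1.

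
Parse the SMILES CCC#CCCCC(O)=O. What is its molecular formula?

Walk through each heavy atom and fill implicit hydrogens from standard valence (C 4, N 3, O 2, S 2, halogen 1):
  atom 1: C, bond orders sum to 1 (valence 4) → 3 H
  atom 2: C, bond orders sum to 2 (valence 4) → 2 H
  atom 3: C, bond orders sum to 4 (valence 4) → 0 H
  atom 4: C, bond orders sum to 4 (valence 4) → 0 H
  atom 5: C, bond orders sum to 2 (valence 4) → 2 H
  atom 6: C, bond orders sum to 2 (valence 4) → 2 H
  atom 7: C, bond orders sum to 2 (valence 4) → 2 H
  atom 8: C, bond orders sum to 4 (valence 4) → 0 H
  atom 9: O, bond orders sum to 1 (valence 2) → 1 H
  atom 10: O, bond orders sum to 2 (valence 2) → 0 H
Totals → C:8, H:12, O:2.

C8H12O2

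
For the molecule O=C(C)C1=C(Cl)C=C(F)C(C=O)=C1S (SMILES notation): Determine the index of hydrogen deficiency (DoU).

Degree of unsaturation = (number of rings) + (number of π bonds).
Ring closures in the SMILES: 1.
π bonds: 5 double bonds (each 1 DoU) → 5 DoU from unsaturation.
Total DoU = 1 + 5 = 6.

6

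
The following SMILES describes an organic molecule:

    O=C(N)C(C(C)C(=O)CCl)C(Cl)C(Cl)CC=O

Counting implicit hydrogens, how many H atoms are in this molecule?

14

Walk through each heavy atom and fill implicit hydrogens from standard valence (C 4, N 3, O 2, S 2, halogen 1):
  atom 1: O, bond orders sum to 2 (valence 2) → 0 H
  atom 2: C, bond orders sum to 4 (valence 4) → 0 H
  atom 3: N, bond orders sum to 1 (valence 3) → 2 H
  atom 4: C, bond orders sum to 3 (valence 4) → 1 H
  atom 5: C, bond orders sum to 3 (valence 4) → 1 H
  atom 6: C, bond orders sum to 1 (valence 4) → 3 H
  atom 7: C, bond orders sum to 4 (valence 4) → 0 H
  atom 8: O, bond orders sum to 2 (valence 2) → 0 H
  atom 9: C, bond orders sum to 2 (valence 4) → 2 H
  atom 10: Cl (halogen, monovalent) → 0 H
  atom 11: C, bond orders sum to 3 (valence 4) → 1 H
  atom 12: Cl (halogen, monovalent) → 0 H
  atom 13: C, bond orders sum to 3 (valence 4) → 1 H
  atom 14: Cl (halogen, monovalent) → 0 H
  atom 15: C, bond orders sum to 2 (valence 4) → 2 H
  atom 16: C, bond orders sum to 3 (valence 4) → 1 H
  atom 17: O, bond orders sum to 2 (valence 2) → 0 H
Total hydrogens: 14.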